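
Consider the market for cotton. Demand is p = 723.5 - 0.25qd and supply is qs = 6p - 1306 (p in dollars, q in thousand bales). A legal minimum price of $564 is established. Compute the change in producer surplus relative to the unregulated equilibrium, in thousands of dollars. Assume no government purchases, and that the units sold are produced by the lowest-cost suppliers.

64224

Rearranging demand gives qd = 2894 - 4p. Setting quantity demanded equal to quantity supplied, 2894 - 4p = 6p - 1306, gives p* = 420 and q* = 1214.
Since 564 > 420, the floor is binding.
At p = 564: qd = 2894 - 4·564 = 638 and qs = 6·564 - 1306 = 2078.
Producer surplus without the control is ½ · (420 - 653/3) · 1214 = 368449/3.
With the floor, 638 units are sold at 564. The supply price at q = 638 is 324, so PS = ½ · [(564 - 653/3) + (564 - 324)] · 638 = 561121/3.
Change in producer surplus = 561121/3 - 368449/3 = 64224.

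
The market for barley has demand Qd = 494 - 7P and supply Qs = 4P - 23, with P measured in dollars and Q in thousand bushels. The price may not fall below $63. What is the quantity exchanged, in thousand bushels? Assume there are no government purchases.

53

Equilibrium: 494 - 7P = 4P - 23, so 517 = 11P and P* = 47, Q* = 165.
Since 63 > 47, the floor is binding.
At P = 63: Qd = 494 - 7·63 = 53 and Qs = 4·63 - 23 = 229.
The quantity actually transacted is the short side, demand: 53.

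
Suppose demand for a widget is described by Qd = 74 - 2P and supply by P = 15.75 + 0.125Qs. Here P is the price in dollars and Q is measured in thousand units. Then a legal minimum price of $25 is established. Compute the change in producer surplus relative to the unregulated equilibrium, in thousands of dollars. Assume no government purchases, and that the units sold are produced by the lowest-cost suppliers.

Rearranging supply gives Qs = 8P - 126. Equilibrium: 74 - 2P = 8P - 126, so 200 = 10P and P* = 20, Q* = 34.
The floor of 25 is above the equilibrium price 20, so it binds.
At P = 25: Qd = 74 - 2·25 = 24 and Qs = 8·25 - 126 = 74.
Producer surplus without the control is ½ · (20 - 15.75) · 34 = 72.25.
With the floor, 24 units are sold at 25. The supply price at Q = 24 is 18.75, so PS = ½ · [(25 - 15.75) + (25 - 18.75)] · 24 = 186.
Change in producer surplus = 186 - 72.25 = 113.75.

113.75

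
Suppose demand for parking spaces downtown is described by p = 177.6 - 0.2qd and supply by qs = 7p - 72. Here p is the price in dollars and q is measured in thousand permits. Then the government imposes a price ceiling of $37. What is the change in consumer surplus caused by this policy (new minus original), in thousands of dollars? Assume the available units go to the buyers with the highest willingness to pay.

-1019.1

Rearranging demand gives qd = 888 - 5p. Equilibrium: 888 - 5p = 7p - 72, so 960 = 12p and p* = 80, q* = 488.
The ceiling of 37 is below the equilibrium price 80, so it binds.
At p = 37: qd = 888 - 5·37 = 703 and qs = 7·37 - 72 = 187.
Consumer surplus without the control is ½ · (177.6 - 80) · 488 = 23814.4.
With the ceiling, 187 units are sold at 37 (assume they go to the highest-value buyers). The demand price at q = 187 is 140.2, so CS = ½ · [(177.6 - 37) + (140.2 - 37)] · 187 = 22795.3.
Change in consumer surplus = 22795.3 - 23814.4 = -1019.1.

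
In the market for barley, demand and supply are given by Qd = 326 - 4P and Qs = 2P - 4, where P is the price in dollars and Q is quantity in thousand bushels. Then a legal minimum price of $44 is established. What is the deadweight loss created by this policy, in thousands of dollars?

Without the control the market clears where 326 - 4P = 2P - 4, i.e. P* = 55 and Q* = 106.
The floor of 44 is below the equilibrium price 55, so it is not binding; the market clears at P* = 55, Q* = 106.
Since the control does not bind, no trades are prevented and deadweight loss is zero.

0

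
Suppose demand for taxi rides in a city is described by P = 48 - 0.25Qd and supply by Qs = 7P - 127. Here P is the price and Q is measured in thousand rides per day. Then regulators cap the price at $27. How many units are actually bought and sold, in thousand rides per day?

Rearranging demand gives Qd = 192 - 4P. Equilibrium: 192 - 4P = 7P - 127, so 319 = 11P and P* = 29, Q* = 76.
The ceiling of 27 is below the equilibrium price 29, so it binds.
At P = 27: Qd = 192 - 4·27 = 84 and Qs = 7·27 - 127 = 62.
The quantity actually transacted is the short side, supply: 62.

62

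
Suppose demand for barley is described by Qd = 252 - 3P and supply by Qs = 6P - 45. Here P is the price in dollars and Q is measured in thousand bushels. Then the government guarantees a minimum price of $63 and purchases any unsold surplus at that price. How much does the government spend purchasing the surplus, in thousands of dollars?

In a free market, 252 - 3P = 6P - 45 gives the equilibrium P* = 33, Q* = 153.
Since 63 > 33, the floor is binding.
At P = 63: Qd = 252 - 3·63 = 63 and Qs = 6·63 - 45 = 333.
Surplus = Qs - Qd = 270.
Government expenditure = surplus × support price = 270 × 63 = 17010.

17010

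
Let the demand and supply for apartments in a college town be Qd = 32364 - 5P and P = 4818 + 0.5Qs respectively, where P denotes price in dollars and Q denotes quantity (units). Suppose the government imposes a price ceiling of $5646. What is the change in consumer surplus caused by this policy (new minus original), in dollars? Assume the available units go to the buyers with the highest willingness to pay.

536097.6

Rearranging supply gives Qs = 2P - 9636. In a free market, 32364 - 5P = 2P - 9636 gives the equilibrium P* = 6000, Q* = 2364.
Since 5646 < 6000, the ceiling is binding.
At P = 5646: Qd = 32364 - 5·5646 = 4134 and Qs = 2·5646 - 9636 = 1656.
Consumer surplus without the control is ½ · (6472.8 - 6000) · 2364 = 558849.6.
With the ceiling, 1656 units are sold at 5646 (assume they go to the highest-value buyers). The demand price at Q = 1656 is 6141.6, so CS = ½ · [(6472.8 - 5646) + (6141.6 - 5646)] · 1656 = 1094947.2.
Change in consumer surplus = 1094947.2 - 558849.6 = 536097.6.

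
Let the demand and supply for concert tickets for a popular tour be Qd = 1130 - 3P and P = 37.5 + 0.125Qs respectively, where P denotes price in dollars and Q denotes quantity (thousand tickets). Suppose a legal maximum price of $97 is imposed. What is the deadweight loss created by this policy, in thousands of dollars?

15972

Rearranging supply gives Qs = 8P - 300. In a free market, 1130 - 3P = 8P - 300 gives the equilibrium P* = 130, Q* = 740.
The ceiling of 97 is below the equilibrium price 130, so it binds.
At P = 97: Qd = 1130 - 3·97 = 839 and Qs = 8·97 - 300 = 476.
Quantity traded falls to 476. At Q = 476 the demand price is (1130 - 476)/3 = 218 and the supply price is (300 + 476)/8 = 97.
Deadweight loss = ½ · (218 - 97) · (740 - 476) = ½ · 121 · 264 = 15972.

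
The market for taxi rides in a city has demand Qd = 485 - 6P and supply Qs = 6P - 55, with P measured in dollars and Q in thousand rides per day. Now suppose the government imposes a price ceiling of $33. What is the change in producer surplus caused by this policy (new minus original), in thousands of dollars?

-2148

In a free market, 485 - 6P = 6P - 55 gives the equilibrium P* = 45, Q* = 215.
Because the ceiling (33) lies below the market-clearing price, it is binding.
At P = 33: Qd = 485 - 6·33 = 287 and Qs = 6·33 - 55 = 143.
Producer surplus without the control is ½ · (45 - 55/6) · 215 = 46225/12.
With the ceiling, producers sell 143 units at 33, so PS = ½ · (33 - 55/6) · 143 = 20449/12.
Change in producer surplus = 20449/12 - 46225/12 = -2148.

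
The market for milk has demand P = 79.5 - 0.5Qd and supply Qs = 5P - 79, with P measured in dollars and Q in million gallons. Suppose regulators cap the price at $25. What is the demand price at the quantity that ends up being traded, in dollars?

Rearranging demand gives Qd = 159 - 2P. Equilibrium: 159 - 2P = 5P - 79, so 238 = 7P and P* = 34, Q* = 91.
The ceiling of 25 is below the equilibrium price 34, so it binds.
At P = 25: Qd = 159 - 2·25 = 109 and Qs = 5·25 - 79 = 46.
Only 46 units reach the market. On the demand curve, the marginal buyer's willingness to pay at Q = 46 is (159 - 46)/2 = 56.5.

56.5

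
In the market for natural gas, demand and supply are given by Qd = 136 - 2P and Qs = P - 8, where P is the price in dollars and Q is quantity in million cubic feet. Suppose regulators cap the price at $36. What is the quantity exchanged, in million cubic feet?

Equilibrium: 136 - 2P = P - 8, so 144 = 3P and P* = 48, Q* = 40.
Since 36 < 48, the ceiling is binding.
At P = 36: Qd = 136 - 2·36 = 64 and Qs = 36 - 8 = 28.
The quantity actually transacted is the short side, supply: 28.

28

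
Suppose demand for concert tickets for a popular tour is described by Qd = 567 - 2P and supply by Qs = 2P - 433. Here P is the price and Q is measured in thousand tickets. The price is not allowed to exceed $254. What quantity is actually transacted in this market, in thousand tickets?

67

Without the control the market clears where 567 - 2P = 2P - 433, i.e. P* = 250 and Q* = 67.
Since 254 is above P* = 250, the ceiling does not bind and the free-market outcome prevails.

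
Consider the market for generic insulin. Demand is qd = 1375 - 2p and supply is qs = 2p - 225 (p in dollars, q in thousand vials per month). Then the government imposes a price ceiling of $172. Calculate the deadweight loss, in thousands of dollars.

Setting quantity demanded equal to quantity supplied, 1375 - 2p = 2p - 225, gives p* = 400 and q* = 575.
The ceiling of 172 is below the equilibrium price 400, so it binds.
At p = 172: qd = 1375 - 2·172 = 1031 and qs = 2·172 - 225 = 119.
Quantity traded falls to 119. At q = 119 the demand price is (1375 - 119)/2 = 628 and the supply price is (225 + 119)/2 = 172.
Deadweight loss = ½ · (628 - 172) · (575 - 119) = ½ · 456 · 456 = 103968.

103968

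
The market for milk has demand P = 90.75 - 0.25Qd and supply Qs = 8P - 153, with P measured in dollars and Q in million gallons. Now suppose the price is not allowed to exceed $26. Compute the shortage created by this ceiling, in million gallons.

204

Rearranging demand gives Qd = 363 - 4P. Setting quantity demanded equal to quantity supplied, 363 - 4P = 8P - 153, gives P* = 43 and Q* = 191.
Since 26 < 43, the ceiling is binding.
At P = 26: Qd = 363 - 4·26 = 259 and Qs = 8·26 - 153 = 55.
Shortage = Qd - Qs = 259 - 55 = 204.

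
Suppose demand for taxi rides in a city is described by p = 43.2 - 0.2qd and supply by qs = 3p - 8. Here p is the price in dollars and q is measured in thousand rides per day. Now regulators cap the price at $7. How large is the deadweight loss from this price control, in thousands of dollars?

1058.4

Rearranging demand gives qd = 216 - 5p. Setting quantity demanded equal to quantity supplied, 216 - 5p = 3p - 8, gives p* = 28 and q* = 76.
Because the ceiling (7) lies below the market-clearing price, it is binding.
At p = 7: qd = 216 - 5·7 = 181 and qs = 3·7 - 8 = 13.
Quantity traded falls to 13. At q = 13 the demand price is (216 - 13)/5 = 40.6 and the supply price is (8 + 13)/3 = 7.
Deadweight loss = ½ · (40.6 - 7) · (76 - 13) = ½ · 33.6 · 63 = 1058.4.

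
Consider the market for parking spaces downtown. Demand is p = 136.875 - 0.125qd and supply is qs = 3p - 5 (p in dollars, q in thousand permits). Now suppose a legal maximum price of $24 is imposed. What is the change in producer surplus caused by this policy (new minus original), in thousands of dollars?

Rearranging demand gives qd = 1095 - 8p. Equilibrium: 1095 - 8p = 3p - 5, so 1100 = 11p and p* = 100, q* = 295.
The ceiling of 24 is below the equilibrium price 100, so it binds.
At p = 24: qd = 1095 - 8·24 = 903 and qs = 3·24 - 5 = 67.
Producer surplus without the control is ½ · (100 - 5/3) · 295 = 87025/6.
With the ceiling, producers sell 67 units at 24, so PS = ½ · (24 - 5/3) · 67 = 4489/6.
Change in producer surplus = 4489/6 - 87025/6 = -13756.

-13756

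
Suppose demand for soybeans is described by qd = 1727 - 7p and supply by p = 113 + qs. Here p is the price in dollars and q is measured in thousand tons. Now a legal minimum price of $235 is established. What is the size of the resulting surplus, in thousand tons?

Rearranging supply gives qs = p - 113. In a free market, 1727 - 7p = p - 113 gives the equilibrium p* = 230, q* = 117.
Since 235 > 230, the floor is binding.
At p = 235: qd = 1727 - 7·235 = 82 and qs = 235 - 113 = 122.
Surplus = qs - qd = 122 - 82 = 40.

40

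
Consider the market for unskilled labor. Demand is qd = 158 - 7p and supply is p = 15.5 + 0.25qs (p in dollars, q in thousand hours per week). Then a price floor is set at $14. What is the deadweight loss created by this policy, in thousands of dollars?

Rearranging supply gives qs = 4p - 62. Without the control the market clears where 158 - 7p = 4p - 62, i.e. p* = 20 and q* = 18.
The floor of 14 is below the equilibrium price 20, so it is not binding; the market clears at p* = 20, q* = 18.
Since the control does not bind, no trades are prevented and deadweight loss is zero.

0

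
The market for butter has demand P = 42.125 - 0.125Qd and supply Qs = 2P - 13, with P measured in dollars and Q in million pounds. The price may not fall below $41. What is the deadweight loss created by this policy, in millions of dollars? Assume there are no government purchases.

720

Rearranging demand gives Qd = 337 - 8P. Equilibrium: 337 - 8P = 2P - 13, so 350 = 10P and P* = 35, Q* = 57.
The floor of 41 is above the equilibrium price 35, so it binds.
At P = 41: Qd = 337 - 8·41 = 9 and Qs = 2·41 - 13 = 69.
Quantity traded falls to 9. At Q = 9 the demand price is (337 - 9)/8 = 41 and the supply price is (13 + 9)/2 = 11.
Deadweight loss = ½ · (41 - 11) · (57 - 9) = ½ · 30 · 48 = 720.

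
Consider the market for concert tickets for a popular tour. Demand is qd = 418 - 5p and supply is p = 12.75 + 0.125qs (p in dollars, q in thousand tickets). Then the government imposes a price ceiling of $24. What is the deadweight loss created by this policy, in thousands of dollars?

2662.4

Rearranging supply gives qs = 8p - 102. In a free market, 418 - 5p = 8p - 102 gives the equilibrium p* = 40, q* = 218.
The ceiling of 24 is below the equilibrium price 40, so it binds.
At p = 24: qd = 418 - 5·24 = 298 and qs = 8·24 - 102 = 90.
Quantity traded falls to 90. At q = 90 the demand price is (418 - 90)/5 = 65.6 and the supply price is (102 + 90)/8 = 24.
Deadweight loss = ½ · (65.6 - 24) · (218 - 90) = ½ · 41.6 · 128 = 2662.4.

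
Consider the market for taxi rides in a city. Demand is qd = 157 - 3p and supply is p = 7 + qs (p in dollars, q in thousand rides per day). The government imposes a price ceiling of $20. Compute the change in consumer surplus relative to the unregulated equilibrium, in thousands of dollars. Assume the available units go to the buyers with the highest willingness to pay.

199.5

Rearranging supply gives qs = p - 7. Without the control the market clears where 157 - 3p = p - 7, i.e. p* = 41 and q* = 34.
The ceiling of 20 is below the equilibrium price 41, so it binds.
At p = 20: qd = 157 - 3·20 = 97 and qs = 20 - 7 = 13.
Consumer surplus without the control is ½ · (157/3 - 41) · 34 = 578/3.
With the ceiling, 13 units are sold at 20 (assume they go to the highest-value buyers). The demand price at q = 13 is 48, so CS = ½ · [(157/3 - 20) + (48 - 20)] · 13 = 2353/6.
Change in consumer surplus = 2353/6 - 578/3 = 199.5.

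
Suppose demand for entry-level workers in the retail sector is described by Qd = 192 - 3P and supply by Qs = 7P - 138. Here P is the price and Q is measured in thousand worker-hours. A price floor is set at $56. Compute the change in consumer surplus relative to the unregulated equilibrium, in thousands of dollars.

Equilibrium: 192 - 3P = 7P - 138, so 330 = 10P and P* = 33, Q* = 93.
The floor of 56 is above the equilibrium price 33, so it binds.
At P = 56: Qd = 192 - 3·56 = 24 and Qs = 7·56 - 138 = 254.
Consumer surplus without the control is ½ · (64 - 33) · 93 = 1441.5.
With the floor, consumers buy 24 units at 56, so CS = ½ · (64 - 56) · 24 = 96.
Change in consumer surplus = 96 - 1441.5 = -1345.5.

-1345.5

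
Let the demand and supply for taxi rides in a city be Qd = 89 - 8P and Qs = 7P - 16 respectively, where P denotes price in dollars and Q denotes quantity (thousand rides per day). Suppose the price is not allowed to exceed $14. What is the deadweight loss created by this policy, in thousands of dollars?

0

Without the control the market clears where 89 - 8P = 7P - 16, i.e. P* = 7 and Q* = 33.
The ceiling of 14 is above the equilibrium price 7, so it is not binding; the market clears at P* = 7, Q* = 33.
Since the control does not bind, no trades are prevented and deadweight loss is zero.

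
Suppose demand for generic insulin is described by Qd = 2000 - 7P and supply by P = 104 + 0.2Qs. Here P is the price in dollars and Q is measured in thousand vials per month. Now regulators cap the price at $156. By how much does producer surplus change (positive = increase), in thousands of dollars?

Rearranging supply gives Qs = 5P - 520. Setting quantity demanded equal to quantity supplied, 2000 - 7P = 5P - 520, gives P* = 210 and Q* = 530.
Since 156 < 210, the ceiling is binding.
At P = 156: Qd = 2000 - 7·156 = 908 and Qs = 5·156 - 520 = 260.
Producer surplus without the control is ½ · (210 - 104) · 530 = 28090.
With the ceiling, producers sell 260 units at 156, so PS = ½ · (156 - 104) · 260 = 6760.
Change in producer surplus = 6760 - 28090 = -21330.

-21330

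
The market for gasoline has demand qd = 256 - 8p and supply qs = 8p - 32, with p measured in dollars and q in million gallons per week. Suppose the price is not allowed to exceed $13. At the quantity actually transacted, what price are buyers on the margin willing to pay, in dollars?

23

Without the control the market clears where 256 - 8p = 8p - 32, i.e. p* = 18 and q* = 112.
Because the ceiling (13) lies below the market-clearing price, it is binding.
At p = 13: qd = 256 - 8·13 = 152 and qs = 8·13 - 32 = 72.
Only 72 units reach the market. On the demand curve, the marginal buyer's willingness to pay at q = 72 is (256 - 72)/8 = 23.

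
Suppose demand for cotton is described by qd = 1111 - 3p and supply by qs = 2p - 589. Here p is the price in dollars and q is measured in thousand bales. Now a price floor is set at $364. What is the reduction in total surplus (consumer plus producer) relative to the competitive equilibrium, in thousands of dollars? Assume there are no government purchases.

2160

Setting quantity demanded equal to quantity supplied, 1111 - 3p = 2p - 589, gives p* = 340 and q* = 91.
Since 364 > 340, the floor is binding.
At p = 364: qd = 1111 - 3·364 = 19 and qs = 2·364 - 589 = 139.
Quantity traded falls to 19. At q = 19 the demand price is (1111 - 19)/3 = 364 and the supply price is (589 + 19)/2 = 304.
Deadweight loss = ½ · (364 - 304) · (91 - 19) = ½ · 60 · 72 = 2160.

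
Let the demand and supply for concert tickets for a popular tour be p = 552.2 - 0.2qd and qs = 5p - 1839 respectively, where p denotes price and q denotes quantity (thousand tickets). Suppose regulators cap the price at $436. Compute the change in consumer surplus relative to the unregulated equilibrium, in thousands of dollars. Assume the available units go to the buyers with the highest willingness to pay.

6744

Rearranging demand gives qd = 2761 - 5p. Without the control the market clears where 2761 - 5p = 5p - 1839, i.e. p* = 460 and q* = 461.
Since 436 < 460, the ceiling is binding.
At p = 436: qd = 2761 - 5·436 = 581 and qs = 5·436 - 1839 = 341.
Consumer surplus without the control is ½ · (552.2 - 460) · 461 = 21252.1.
With the ceiling, 341 units are sold at 436 (assume they go to the highest-value buyers). The demand price at q = 341 is 484, so CS = ½ · [(552.2 - 436) + (484 - 436)] · 341 = 27996.1.
Change in consumer surplus = 27996.1 - 21252.1 = 6744.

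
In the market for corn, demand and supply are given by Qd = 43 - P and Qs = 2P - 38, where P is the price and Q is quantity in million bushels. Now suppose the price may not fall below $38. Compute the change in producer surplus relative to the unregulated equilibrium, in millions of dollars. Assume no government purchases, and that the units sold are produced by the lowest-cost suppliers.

Setting quantity demanded equal to quantity supplied, 43 - P = 2P - 38, gives P* = 27 and Q* = 16.
Because the floor (38) lies above the market-clearing price, it is binding.
At P = 38: Qd = 43 - 38 = 5 and Qs = 2·38 - 38 = 38.
Producer surplus without the control is ½ · (27 - 19) · 16 = 64.
With the floor, 5 units are sold at 38. The supply price at Q = 5 is 21.5, so PS = ½ · [(38 - 19) + (38 - 21.5)] · 5 = 88.75.
Change in producer surplus = 88.75 - 64 = 24.75.

24.75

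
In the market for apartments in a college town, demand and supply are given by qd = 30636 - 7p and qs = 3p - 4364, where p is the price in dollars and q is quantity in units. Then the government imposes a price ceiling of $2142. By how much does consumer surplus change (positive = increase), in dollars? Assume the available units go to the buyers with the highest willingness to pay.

1614662

In a free market, 30636 - 7p = 3p - 4364 gives the equilibrium p* = 3500, q* = 6136.
Because the ceiling (2142) lies below the market-clearing price, it is binding.
At p = 2142: qd = 30636 - 7·2142 = 15642 and qs = 3·2142 - 4364 = 2062.
Consumer surplus without the control is ½ · (30636/7 - 3500) · 6136 = 18825248/7.
With the ceiling, 2062 units are sold at 2142 (assume they go to the highest-value buyers). The demand price at q = 2062 is 4082, so CS = ½ · [(30636/7 - 2142) + (4082 - 2142)] · 2062 = 30127882/7.
Change in consumer surplus = 30127882/7 - 18825248/7 = 1614662.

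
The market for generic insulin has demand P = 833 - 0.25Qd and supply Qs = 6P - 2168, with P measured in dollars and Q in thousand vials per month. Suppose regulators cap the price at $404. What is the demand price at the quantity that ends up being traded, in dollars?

Rearranging demand gives Qd = 3332 - 4P. Equilibrium: 3332 - 4P = 6P - 2168, so 5500 = 10P and P* = 550, Q* = 1132.
The ceiling of 404 is below the equilibrium price 550, so it binds.
At P = 404: Qd = 3332 - 4·404 = 1716 and Qs = 6·404 - 2168 = 256.
Only 256 units reach the market. On the demand curve, the marginal buyer's willingness to pay at Q = 256 is (3332 - 256)/4 = 769.

769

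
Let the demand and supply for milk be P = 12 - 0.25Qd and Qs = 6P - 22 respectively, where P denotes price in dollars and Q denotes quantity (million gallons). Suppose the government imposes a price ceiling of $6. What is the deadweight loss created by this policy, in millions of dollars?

Rearranging demand gives Qd = 48 - 4P. Equilibrium: 48 - 4P = 6P - 22, so 70 = 10P and P* = 7, Q* = 20.
Because the ceiling (6) lies below the market-clearing price, it is binding.
At P = 6: Qd = 48 - 4·6 = 24 and Qs = 6·6 - 22 = 14.
Quantity traded falls to 14. At Q = 14 the demand price is (48 - 14)/4 = 8.5 and the supply price is (22 + 14)/6 = 6.
Deadweight loss = ½ · (8.5 - 6) · (20 - 14) = ½ · 2.5 · 6 = 7.5.

7.5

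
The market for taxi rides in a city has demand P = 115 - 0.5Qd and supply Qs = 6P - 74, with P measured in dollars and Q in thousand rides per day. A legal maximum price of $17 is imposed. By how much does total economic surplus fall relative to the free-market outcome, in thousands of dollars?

5292

Rearranging demand gives Qd = 230 - 2P. Equilibrium: 230 - 2P = 6P - 74, so 304 = 8P and P* = 38, Q* = 154.
Since 17 < 38, the ceiling is binding.
At P = 17: Qd = 230 - 2·17 = 196 and Qs = 6·17 - 74 = 28.
Quantity traded falls to 28. At Q = 28 the demand price is (230 - 28)/2 = 101 and the supply price is (74 + 28)/6 = 17.
Deadweight loss = ½ · (101 - 17) · (154 - 28) = ½ · 84 · 126 = 5292.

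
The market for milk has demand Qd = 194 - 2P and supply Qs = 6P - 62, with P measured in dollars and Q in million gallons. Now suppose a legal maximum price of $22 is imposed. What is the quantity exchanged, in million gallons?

70

In a free market, 194 - 2P = 6P - 62 gives the equilibrium P* = 32, Q* = 130.
The ceiling of 22 is below the equilibrium price 32, so it binds.
At P = 22: Qd = 194 - 2·22 = 150 and Qs = 6·22 - 62 = 70.
The quantity actually transacted is the short side, supply: 70.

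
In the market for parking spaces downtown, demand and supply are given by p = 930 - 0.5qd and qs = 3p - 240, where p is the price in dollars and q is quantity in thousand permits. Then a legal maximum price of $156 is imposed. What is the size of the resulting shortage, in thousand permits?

Rearranging demand gives qd = 1860 - 2p. Setting quantity demanded equal to quantity supplied, 1860 - 2p = 3p - 240, gives p* = 420 and q* = 1020.
Since 156 < 420, the ceiling is binding.
At p = 156: qd = 1860 - 2·156 = 1548 and qs = 3·156 - 240 = 228.
Shortage = qd - qs = 1548 - 228 = 1320.

1320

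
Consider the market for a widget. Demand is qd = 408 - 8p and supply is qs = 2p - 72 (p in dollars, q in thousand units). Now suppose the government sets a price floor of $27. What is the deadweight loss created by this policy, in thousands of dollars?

0

Setting quantity demanded equal to quantity supplied, 408 - 8p = 2p - 72, gives p* = 48 and q* = 24.
The floor of 27 is below the equilibrium price 48, so it is not binding; the market clears at p* = 48, q* = 24.
Since the control does not bind, no trades are prevented and deadweight loss is zero.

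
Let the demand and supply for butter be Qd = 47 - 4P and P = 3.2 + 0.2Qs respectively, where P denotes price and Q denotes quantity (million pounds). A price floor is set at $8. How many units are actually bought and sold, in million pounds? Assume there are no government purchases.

Rearranging supply gives Qs = 5P - 16. Setting quantity demanded equal to quantity supplied, 47 - 4P = 5P - 16, gives P* = 7 and Q* = 19.
Because the floor (8) lies above the market-clearing price, it is binding.
At P = 8: Qd = 47 - 4·8 = 15 and Qs = 5·8 - 16 = 24.
The quantity actually transacted is the short side, demand: 15.

15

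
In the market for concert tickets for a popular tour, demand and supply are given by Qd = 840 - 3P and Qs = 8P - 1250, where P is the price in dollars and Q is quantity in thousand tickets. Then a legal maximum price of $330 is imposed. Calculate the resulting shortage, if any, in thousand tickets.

Equilibrium: 840 - 3P = 8P - 1250, so 2090 = 11P and P* = 190, Q* = 270.
The ceiling of 330 is above the equilibrium price 190, so it is not binding; the market clears at P* = 190, Q* = 270.
Since the control does not bind, there is no shortage.

0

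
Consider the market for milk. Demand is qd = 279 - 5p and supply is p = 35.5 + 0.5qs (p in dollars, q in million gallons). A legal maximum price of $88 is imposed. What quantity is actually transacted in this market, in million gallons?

29

Rearranging supply gives qs = 2p - 71. In a free market, 279 - 5p = 2p - 71 gives the equilibrium p* = 50, q* = 29.
The ceiling of 88 is above the equilibrium price 50, so it is not binding; the market clears at p* = 50, q* = 29.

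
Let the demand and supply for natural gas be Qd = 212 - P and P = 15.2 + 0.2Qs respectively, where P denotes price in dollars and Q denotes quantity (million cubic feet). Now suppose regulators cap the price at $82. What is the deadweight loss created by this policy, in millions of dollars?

0

Rearranging supply gives Qs = 5P - 76. Setting quantity demanded equal to quantity supplied, 212 - P = 5P - 76, gives P* = 48 and Q* = 164.
Since 82 is above P* = 48, the ceiling does not bind and the free-market outcome prevails.
Since the control does not bind, no trades are prevented and deadweight loss is zero.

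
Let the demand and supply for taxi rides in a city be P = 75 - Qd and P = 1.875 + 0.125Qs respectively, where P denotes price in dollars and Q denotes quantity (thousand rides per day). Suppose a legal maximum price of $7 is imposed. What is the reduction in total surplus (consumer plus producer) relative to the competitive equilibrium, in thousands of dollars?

Rearranging demand gives Qd = 75 - P; rearranging supply gives Qs = 8P - 15. Without the control the market clears where 75 - P = 8P - 15, i.e. P* = 10 and Q* = 65.
The ceiling of 7 is below the equilibrium price 10, so it binds.
At P = 7: Qd = 75 - 7 = 68 and Qs = 8·7 - 15 = 41.
Quantity traded falls to 41. At Q = 41 the demand price is 75 - 41 = 34 and the supply price is (15 + 41)/8 = 7.
Deadweight loss = ½ · (34 - 7) · (65 - 41) = ½ · 27 · 24 = 324.

324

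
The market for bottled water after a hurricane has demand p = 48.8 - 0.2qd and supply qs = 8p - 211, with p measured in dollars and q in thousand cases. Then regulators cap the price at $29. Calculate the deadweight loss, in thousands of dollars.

Rearranging demand gives qd = 244 - 5p. Without the control the market clears where 244 - 5p = 8p - 211, i.e. p* = 35 and q* = 69.
The ceiling of 29 is below the equilibrium price 35, so it binds.
At p = 29: qd = 244 - 5·29 = 99 and qs = 8·29 - 211 = 21.
Quantity traded falls to 21. At q = 21 the demand price is (244 - 21)/5 = 44.6 and the supply price is (211 + 21)/8 = 29.
Deadweight loss = ½ · (44.6 - 29) · (69 - 21) = ½ · 15.6 · 48 = 374.4.

374.4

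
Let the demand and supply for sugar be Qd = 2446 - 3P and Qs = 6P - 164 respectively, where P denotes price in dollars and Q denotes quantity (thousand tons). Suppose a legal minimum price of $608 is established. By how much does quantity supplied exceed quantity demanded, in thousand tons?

2862

Setting quantity demanded equal to quantity supplied, 2446 - 3P = 6P - 164, gives P* = 290 and Q* = 1576.
Because the floor (608) lies above the market-clearing price, it is binding.
At P = 608: Qd = 2446 - 3·608 = 622 and Qs = 6·608 - 164 = 3484.
Surplus = Qs - Qd = 3484 - 622 = 2862.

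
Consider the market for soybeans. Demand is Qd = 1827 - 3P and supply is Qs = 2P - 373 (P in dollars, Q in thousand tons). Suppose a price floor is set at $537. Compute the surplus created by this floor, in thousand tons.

485

Equilibrium: 1827 - 3P = 2P - 373, so 2200 = 5P and P* = 440, Q* = 507.
Because the floor (537) lies above the market-clearing price, it is binding.
At P = 537: Qd = 1827 - 3·537 = 216 and Qs = 2·537 - 373 = 701.
Surplus = Qs - Qd = 701 - 216 = 485.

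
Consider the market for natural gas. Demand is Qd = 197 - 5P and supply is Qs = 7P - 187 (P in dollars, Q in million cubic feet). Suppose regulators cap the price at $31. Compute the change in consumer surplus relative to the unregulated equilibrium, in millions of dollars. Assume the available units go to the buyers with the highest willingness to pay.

25.1

Without the control the market clears where 197 - 5P = 7P - 187, i.e. P* = 32 and Q* = 37.
Because the ceiling (31) lies below the market-clearing price, it is binding.
At P = 31: Qd = 197 - 5·31 = 42 and Qs = 7·31 - 187 = 30.
Consumer surplus without the control is ½ · (39.4 - 32) · 37 = 136.9.
With the ceiling, 30 units are sold at 31 (assume they go to the highest-value buyers). The demand price at Q = 30 is 33.4, so CS = ½ · [(39.4 - 31) + (33.4 - 31)] · 30 = 162.
Change in consumer surplus = 162 - 136.9 = 25.1.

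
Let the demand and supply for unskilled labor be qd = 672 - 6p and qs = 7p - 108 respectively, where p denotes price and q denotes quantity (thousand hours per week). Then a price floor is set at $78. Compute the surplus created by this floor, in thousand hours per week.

Without the control the market clears where 672 - 6p = 7p - 108, i.e. p* = 60 and q* = 312.
Because the floor (78) lies above the market-clearing price, it is binding.
At p = 78: qd = 672 - 6·78 = 204 and qs = 7·78 - 108 = 438.
Surplus = qs - qd = 438 - 204 = 234.

234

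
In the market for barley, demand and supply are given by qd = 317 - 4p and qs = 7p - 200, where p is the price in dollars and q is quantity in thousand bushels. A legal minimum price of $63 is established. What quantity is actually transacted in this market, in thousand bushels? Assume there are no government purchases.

Without the control the market clears where 317 - 4p = 7p - 200, i.e. p* = 47 and q* = 129.
Since 63 > 47, the floor is binding.
At p = 63: qd = 317 - 4·63 = 65 and qs = 7·63 - 200 = 241.
The quantity actually transacted is the short side, demand: 65.

65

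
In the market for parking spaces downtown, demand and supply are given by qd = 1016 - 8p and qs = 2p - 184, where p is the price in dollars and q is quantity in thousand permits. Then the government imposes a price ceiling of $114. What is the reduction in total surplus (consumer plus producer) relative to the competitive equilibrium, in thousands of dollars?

45

In a free market, 1016 - 8p = 2p - 184 gives the equilibrium p* = 120, q* = 56.
Because the ceiling (114) lies below the market-clearing price, it is binding.
At p = 114: qd = 1016 - 8·114 = 104 and qs = 2·114 - 184 = 44.
Quantity traded falls to 44. At q = 44 the demand price is (1016 - 44)/8 = 121.5 and the supply price is (184 + 44)/2 = 114.
Deadweight loss = ½ · (121.5 - 114) · (56 - 44) = ½ · 7.5 · 12 = 45.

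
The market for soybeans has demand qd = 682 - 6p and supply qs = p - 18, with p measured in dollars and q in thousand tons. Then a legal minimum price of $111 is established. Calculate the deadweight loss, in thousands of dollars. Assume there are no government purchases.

In a free market, 682 - 6p = p - 18 gives the equilibrium p* = 100, q* = 82.
The floor of 111 is above the equilibrium price 100, so it binds.
At p = 111: qd = 682 - 6·111 = 16 and qs = 111 - 18 = 93.
Quantity traded falls to 16. At q = 16 the demand price is (682 - 16)/6 = 111 and the supply price is 18 + 16 = 34.
Deadweight loss = ½ · (111 - 34) · (82 - 16) = ½ · 77 · 66 = 2541.

2541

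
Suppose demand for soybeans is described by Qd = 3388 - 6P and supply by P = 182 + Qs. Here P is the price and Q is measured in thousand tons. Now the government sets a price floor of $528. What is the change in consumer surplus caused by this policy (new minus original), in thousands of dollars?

-4932

Rearranging supply gives Qs = P - 182. In a free market, 3388 - 6P = P - 182 gives the equilibrium P* = 510, Q* = 328.
Since 528 > 510, the floor is binding.
At P = 528: Qd = 3388 - 6·528 = 220 and Qs = 528 - 182 = 346.
Consumer surplus without the control is ½ · (1694/3 - 510) · 328 = 26896/3.
With the floor, consumers buy 220 units at 528, so CS = ½ · (1694/3 - 528) · 220 = 12100/3.
Change in consumer surplus = 12100/3 - 26896/3 = -4932.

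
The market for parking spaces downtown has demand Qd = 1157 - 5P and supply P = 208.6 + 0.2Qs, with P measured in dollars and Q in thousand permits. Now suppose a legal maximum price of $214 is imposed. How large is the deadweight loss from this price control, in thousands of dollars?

Rearranging supply gives Qs = 5P - 1043. Setting quantity demanded equal to quantity supplied, 1157 - 5P = 5P - 1043, gives P* = 220 and Q* = 57.
Because the ceiling (214) lies below the market-clearing price, it is binding.
At P = 214: Qd = 1157 - 5·214 = 87 and Qs = 5·214 - 1043 = 27.
Quantity traded falls to 27. At Q = 27 the demand price is (1157 - 27)/5 = 226 and the supply price is (1043 + 27)/5 = 214.
Deadweight loss = ½ · (226 - 214) · (57 - 27) = ½ · 12 · 30 = 180.

180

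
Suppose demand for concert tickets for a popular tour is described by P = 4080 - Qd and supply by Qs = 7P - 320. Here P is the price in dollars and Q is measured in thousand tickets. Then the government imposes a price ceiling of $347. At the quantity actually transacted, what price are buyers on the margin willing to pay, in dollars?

1971

Rearranging demand gives Qd = 4080 - P. Equilibrium: 4080 - P = 7P - 320, so 4400 = 8P and P* = 550, Q* = 3530.
Because the ceiling (347) lies below the market-clearing price, it is binding.
At P = 347: Qd = 4080 - 347 = 3733 and Qs = 7·347 - 320 = 2109.
Only 2109 units reach the market. On the demand curve, the marginal buyer's willingness to pay at Q = 2109 is (4080 - 2109) = 1971.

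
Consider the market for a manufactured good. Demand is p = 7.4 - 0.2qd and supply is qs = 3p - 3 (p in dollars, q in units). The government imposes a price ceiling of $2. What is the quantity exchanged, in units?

3

Rearranging demand gives qd = 37 - 5p. Without the control the market clears where 37 - 5p = 3p - 3, i.e. p* = 5 and q* = 12.
Since 2 < 5, the ceiling is binding.
At p = 2: qd = 37 - 5·2 = 27 and qs = 3·2 - 3 = 3.
The quantity actually transacted is the short side, supply: 3.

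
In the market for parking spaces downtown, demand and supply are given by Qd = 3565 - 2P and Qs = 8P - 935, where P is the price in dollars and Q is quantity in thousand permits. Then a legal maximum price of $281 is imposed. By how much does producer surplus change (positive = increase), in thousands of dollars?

-336141

Without the control the market clears where 3565 - 2P = 8P - 935, i.e. P* = 450 and Q* = 2665.
Because the ceiling (281) lies below the market-clearing price, it is binding.
At P = 281: Qd = 3565 - 2·281 = 3003 and Qs = 8·281 - 935 = 1313.
Producer surplus without the control is ½ · (450 - 116.875) · 2665 = 443889.0625.
With the ceiling, producers sell 1313 units at 281, so PS = ½ · (281 - 116.875) · 1313 = 107748.0625.
Change in producer surplus = 107748.0625 - 443889.0625 = -336141.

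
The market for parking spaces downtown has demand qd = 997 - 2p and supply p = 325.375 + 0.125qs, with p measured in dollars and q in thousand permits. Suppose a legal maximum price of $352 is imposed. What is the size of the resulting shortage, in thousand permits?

Rearranging supply gives qs = 8p - 2603. Without the control the market clears where 997 - 2p = 8p - 2603, i.e. p* = 360 and q* = 277.
Because the ceiling (352) lies below the market-clearing price, it is binding.
At p = 352: qd = 997 - 2·352 = 293 and qs = 8·352 - 2603 = 213.
Shortage = qd - qs = 293 - 213 = 80.

80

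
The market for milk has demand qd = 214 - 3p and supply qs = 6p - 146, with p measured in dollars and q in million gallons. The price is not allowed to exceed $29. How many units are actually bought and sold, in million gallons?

28

Setting quantity demanded equal to quantity supplied, 214 - 3p = 6p - 146, gives p* = 40 and q* = 94.
Since 29 < 40, the ceiling is binding.
At p = 29: qd = 214 - 3·29 = 127 and qs = 6·29 - 146 = 28.
The quantity actually transacted is the short side, supply: 28.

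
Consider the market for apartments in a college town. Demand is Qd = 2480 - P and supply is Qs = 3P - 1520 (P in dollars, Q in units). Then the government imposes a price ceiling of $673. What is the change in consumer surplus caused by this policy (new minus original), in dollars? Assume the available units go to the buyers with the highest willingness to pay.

-318007.5

Setting quantity demanded equal to quantity supplied, 2480 - P = 3P - 1520, gives P* = 1000 and Q* = 1480.
Since 673 < 1000, the ceiling is binding.
At P = 673: Qd = 2480 - 673 = 1807 and Qs = 3·673 - 1520 = 499.
Consumer surplus without the control is ½ · (2480 - 1000) · 1480 = 1095200.
With the ceiling, 499 units are sold at 673 (assume they go to the highest-value buyers). The demand price at Q = 499 is 1981, so CS = ½ · [(2480 - 673) + (1981 - 673)] · 499 = 777192.5.
Change in consumer surplus = 777192.5 - 1095200 = -318007.5.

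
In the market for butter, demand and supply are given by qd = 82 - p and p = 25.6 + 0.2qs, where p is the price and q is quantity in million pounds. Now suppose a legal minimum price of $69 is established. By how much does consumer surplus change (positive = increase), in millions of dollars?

Rearranging supply gives qs = 5p - 128. Setting quantity demanded equal to quantity supplied, 82 - p = 5p - 128, gives p* = 35 and q* = 47.
Because the floor (69) lies above the market-clearing price, it is binding.
At p = 69: qd = 82 - 69 = 13 and qs = 5·69 - 128 = 217.
Consumer surplus without the control is ½ · (82 - 35) · 47 = 1104.5.
With the floor, consumers buy 13 units at 69, so CS = ½ · (82 - 69) · 13 = 84.5.
Change in consumer surplus = 84.5 - 1104.5 = -1020.

-1020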